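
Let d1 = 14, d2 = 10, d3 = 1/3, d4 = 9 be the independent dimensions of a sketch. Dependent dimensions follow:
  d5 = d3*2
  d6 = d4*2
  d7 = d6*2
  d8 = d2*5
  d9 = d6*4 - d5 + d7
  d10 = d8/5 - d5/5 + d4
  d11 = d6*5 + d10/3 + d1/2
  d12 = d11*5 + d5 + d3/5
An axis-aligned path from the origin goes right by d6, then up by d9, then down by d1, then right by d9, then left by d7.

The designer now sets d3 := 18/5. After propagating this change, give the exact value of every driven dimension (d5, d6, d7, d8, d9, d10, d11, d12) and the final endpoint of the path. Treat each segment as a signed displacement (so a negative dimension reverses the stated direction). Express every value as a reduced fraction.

Apply edit: d3 := 18/5
  d5 = d3*2 = 36/5
  d6 = d4*2 = 18
  d7 = d6*2 = 36
  d8 = d2*5 = 50
  d9 = d6*4 - d5 + d7 = 504/5
  d10 = d8/5 - d5/5 + d4 = 439/25
  d11 = d6*5 + d10/3 + d1/2 = 7714/75
  d12 = d11*5 + d5 + d3/5 = 39164/75
Walk from origin (0, 0):
  seg 1: right by d6 = 18 → (18, 0)
  seg 2: up by d9 = 504/5 → (18, 504/5)
  seg 3: down by d1 = 14 → (18, 434/5)
  seg 4: right by d9 = 504/5 → (594/5, 434/5)
  seg 5: left by d7 = 36 → (414/5, 434/5)

d5 = 36/5
d6 = 18
d7 = 36
d8 = 50
d9 = 504/5
d10 = 439/25
d11 = 7714/75
d12 = 39164/75
endpoint = (414/5, 434/5)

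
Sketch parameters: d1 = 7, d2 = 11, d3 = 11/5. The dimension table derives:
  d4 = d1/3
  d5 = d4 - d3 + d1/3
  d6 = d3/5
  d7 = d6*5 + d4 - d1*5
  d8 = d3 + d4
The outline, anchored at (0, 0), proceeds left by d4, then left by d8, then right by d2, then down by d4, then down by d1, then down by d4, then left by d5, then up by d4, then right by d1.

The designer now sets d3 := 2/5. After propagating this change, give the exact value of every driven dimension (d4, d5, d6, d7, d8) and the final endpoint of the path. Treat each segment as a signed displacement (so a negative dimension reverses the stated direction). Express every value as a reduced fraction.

d4 = 7/3
d5 = 64/15
d6 = 2/25
d7 = -484/15
d8 = 41/15
endpoint = (26/3, -28/3)

Apply edit: d3 := 2/5
  d4 = d1/3 = 7/3
  d5 = d4 - d3 + d1/3 = 64/15
  d6 = d3/5 = 2/25
  d7 = d6*5 + d4 - d1*5 = -484/15
  d8 = d3 + d4 = 41/15
Walk from origin (0, 0):
  seg 1: left by d4 = 7/3 → (-7/3, 0)
  seg 2: left by d8 = 41/15 → (-76/15, 0)
  seg 3: right by d2 = 11 → (89/15, 0)
  seg 4: down by d4 = 7/3 → (89/15, -7/3)
  seg 5: down by d1 = 7 → (89/15, -28/3)
  seg 6: down by d4 = 7/3 → (89/15, -35/3)
  seg 7: left by d5 = 64/15 → (5/3, -35/3)
  seg 8: up by d4 = 7/3 → (5/3, -28/3)
  seg 9: right by d1 = 7 → (26/3, -28/3)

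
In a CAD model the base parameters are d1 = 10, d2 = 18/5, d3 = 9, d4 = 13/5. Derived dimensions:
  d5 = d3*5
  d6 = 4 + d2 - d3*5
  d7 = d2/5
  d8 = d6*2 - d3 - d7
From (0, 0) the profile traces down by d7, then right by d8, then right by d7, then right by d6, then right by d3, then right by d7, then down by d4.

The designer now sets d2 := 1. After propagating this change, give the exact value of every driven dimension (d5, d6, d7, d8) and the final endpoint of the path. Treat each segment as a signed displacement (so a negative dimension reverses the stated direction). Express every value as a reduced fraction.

Apply edit: d2 := 1
  d5 = d3*5 = 45
  d6 = 4 + d2 - d3*5 = -40
  d7 = d2/5 = 1/5
  d8 = d6*2 - d3 - d7 = -446/5
Walk from origin (0, 0):
  seg 1: down by d7 = 1/5 → (0, -1/5)
  seg 2: right by d8 = -446/5 → (-446/5, -1/5)
  seg 3: right by d7 = 1/5 → (-89, -1/5)
  seg 4: right by d6 = -40 → (-129, -1/5)
  seg 5: right by d3 = 9 → (-120, -1/5)
  seg 6: right by d7 = 1/5 → (-599/5, -1/5)
  seg 7: down by d4 = 13/5 → (-599/5, -14/5)

d5 = 45
d6 = -40
d7 = 1/5
d8 = -446/5
endpoint = (-599/5, -14/5)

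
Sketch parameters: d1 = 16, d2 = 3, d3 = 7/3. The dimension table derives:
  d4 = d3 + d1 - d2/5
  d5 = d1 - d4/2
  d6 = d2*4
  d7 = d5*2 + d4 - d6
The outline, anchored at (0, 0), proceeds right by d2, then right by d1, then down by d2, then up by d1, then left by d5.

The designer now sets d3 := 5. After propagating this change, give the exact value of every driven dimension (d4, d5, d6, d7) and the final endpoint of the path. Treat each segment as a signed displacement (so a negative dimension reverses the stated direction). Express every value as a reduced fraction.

Apply edit: d3 := 5
  d4 = d3 + d1 - d2/5 = 102/5
  d5 = d1 - d4/2 = 29/5
  d6 = d2*4 = 12
  d7 = d5*2 + d4 - d6 = 20
Walk from origin (0, 0):
  seg 1: right by d2 = 3 → (3, 0)
  seg 2: right by d1 = 16 → (19, 0)
  seg 3: down by d2 = 3 → (19, -3)
  seg 4: up by d1 = 16 → (19, 13)
  seg 5: left by d5 = 29/5 → (66/5, 13)

d4 = 102/5
d5 = 29/5
d6 = 12
d7 = 20
endpoint = (66/5, 13)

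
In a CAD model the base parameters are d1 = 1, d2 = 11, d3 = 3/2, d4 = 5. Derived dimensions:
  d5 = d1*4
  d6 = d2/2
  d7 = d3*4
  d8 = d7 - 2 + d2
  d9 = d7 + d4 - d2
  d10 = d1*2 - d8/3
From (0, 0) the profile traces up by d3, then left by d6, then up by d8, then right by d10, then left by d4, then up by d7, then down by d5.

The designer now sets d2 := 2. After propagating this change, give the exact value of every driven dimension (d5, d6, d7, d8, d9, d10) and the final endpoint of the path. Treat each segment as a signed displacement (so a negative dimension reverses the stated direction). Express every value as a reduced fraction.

d5 = 4
d6 = 1
d7 = 6
d8 = 6
d9 = 9
d10 = 0
endpoint = (-6, 19/2)

Apply edit: d2 := 2
  d5 = d1*4 = 4
  d6 = d2/2 = 1
  d7 = d3*4 = 6
  d8 = d7 - 2 + d2 = 6
  d9 = d7 + d4 - d2 = 9
  d10 = d1*2 - d8/3 = 0
Walk from origin (0, 0):
  seg 1: up by d3 = 3/2 → (0, 3/2)
  seg 2: left by d6 = 1 → (-1, 3/2)
  seg 3: up by d8 = 6 → (-1, 15/2)
  seg 4: right by d10 = 0 → (-1, 15/2)
  seg 5: left by d4 = 5 → (-6, 15/2)
  seg 6: up by d7 = 6 → (-6, 27/2)
  seg 7: down by d5 = 4 → (-6, 19/2)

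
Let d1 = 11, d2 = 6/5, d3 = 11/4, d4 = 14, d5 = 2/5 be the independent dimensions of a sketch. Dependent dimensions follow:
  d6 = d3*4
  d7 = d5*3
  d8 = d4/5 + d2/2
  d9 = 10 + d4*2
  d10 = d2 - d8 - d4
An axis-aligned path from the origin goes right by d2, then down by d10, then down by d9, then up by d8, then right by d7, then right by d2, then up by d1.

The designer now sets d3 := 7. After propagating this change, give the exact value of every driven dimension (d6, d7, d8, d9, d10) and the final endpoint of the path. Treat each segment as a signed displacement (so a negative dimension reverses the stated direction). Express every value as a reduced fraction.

Apply edit: d3 := 7
  d6 = d3*4 = 28
  d7 = d5*3 = 6/5
  d8 = d4/5 + d2/2 = 17/5
  d9 = 10 + d4*2 = 38
  d10 = d2 - d8 - d4 = -81/5
Walk from origin (0, 0):
  seg 1: right by d2 = 6/5 → (6/5, 0)
  seg 2: down by d10 = -81/5 → (6/5, 81/5)
  seg 3: down by d9 = 38 → (6/5, -109/5)
  seg 4: up by d8 = 17/5 → (6/5, -92/5)
  seg 5: right by d7 = 6/5 → (12/5, -92/5)
  seg 6: right by d2 = 6/5 → (18/5, -92/5)
  seg 7: up by d1 = 11 → (18/5, -37/5)

d6 = 28
d7 = 6/5
d8 = 17/5
d9 = 38
d10 = -81/5
endpoint = (18/5, -37/5)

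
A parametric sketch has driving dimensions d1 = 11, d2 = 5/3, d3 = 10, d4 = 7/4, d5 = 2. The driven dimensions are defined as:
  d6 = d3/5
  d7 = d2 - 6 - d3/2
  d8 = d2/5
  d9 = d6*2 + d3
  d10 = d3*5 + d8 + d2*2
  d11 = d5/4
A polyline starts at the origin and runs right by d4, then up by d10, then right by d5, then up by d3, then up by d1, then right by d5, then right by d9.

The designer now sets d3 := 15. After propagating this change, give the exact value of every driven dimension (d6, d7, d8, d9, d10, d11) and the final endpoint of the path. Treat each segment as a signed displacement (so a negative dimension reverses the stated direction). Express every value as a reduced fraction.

Apply edit: d3 := 15
  d6 = d3/5 = 3
  d7 = d2 - 6 - d3/2 = -71/6
  d8 = d2/5 = 1/3
  d9 = d6*2 + d3 = 21
  d10 = d3*5 + d8 + d2*2 = 236/3
  d11 = d5/4 = 1/2
Walk from origin (0, 0):
  seg 1: right by d4 = 7/4 → (7/4, 0)
  seg 2: up by d10 = 236/3 → (7/4, 236/3)
  seg 3: right by d5 = 2 → (15/4, 236/3)
  seg 4: up by d3 = 15 → (15/4, 281/3)
  seg 5: up by d1 = 11 → (15/4, 314/3)
  seg 6: right by d5 = 2 → (23/4, 314/3)
  seg 7: right by d9 = 21 → (107/4, 314/3)

d6 = 3
d7 = -71/6
d8 = 1/3
d9 = 21
d10 = 236/3
d11 = 1/2
endpoint = (107/4, 314/3)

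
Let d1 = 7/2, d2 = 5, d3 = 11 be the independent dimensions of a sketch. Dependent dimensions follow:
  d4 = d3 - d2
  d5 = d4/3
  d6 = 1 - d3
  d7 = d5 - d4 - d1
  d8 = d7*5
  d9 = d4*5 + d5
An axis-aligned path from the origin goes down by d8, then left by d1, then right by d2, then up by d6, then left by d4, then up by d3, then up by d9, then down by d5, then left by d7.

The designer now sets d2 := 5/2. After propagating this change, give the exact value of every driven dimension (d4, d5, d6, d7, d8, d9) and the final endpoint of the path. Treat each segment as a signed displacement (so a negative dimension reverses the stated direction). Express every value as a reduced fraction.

Apply edit: d2 := 5/2
  d4 = d3 - d2 = 17/2
  d5 = d4/3 = 17/6
  d6 = 1 - d3 = -10
  d7 = d5 - d4 - d1 = -55/6
  d8 = d7*5 = -275/6
  d9 = d4*5 + d5 = 136/3
Walk from origin (0, 0):
  seg 1: down by d8 = -275/6 → (0, 275/6)
  seg 2: left by d1 = 7/2 → (-7/2, 275/6)
  seg 3: right by d2 = 5/2 → (-1, 275/6)
  seg 4: up by d6 = -10 → (-1, 215/6)
  seg 5: left by d4 = 17/2 → (-19/2, 215/6)
  seg 6: up by d3 = 11 → (-19/2, 281/6)
  seg 7: up by d9 = 136/3 → (-19/2, 553/6)
  seg 8: down by d5 = 17/6 → (-19/2, 268/3)
  seg 9: left by d7 = -55/6 → (-1/3, 268/3)

d4 = 17/2
d5 = 17/6
d6 = -10
d7 = -55/6
d8 = -275/6
d9 = 136/3
endpoint = (-1/3, 268/3)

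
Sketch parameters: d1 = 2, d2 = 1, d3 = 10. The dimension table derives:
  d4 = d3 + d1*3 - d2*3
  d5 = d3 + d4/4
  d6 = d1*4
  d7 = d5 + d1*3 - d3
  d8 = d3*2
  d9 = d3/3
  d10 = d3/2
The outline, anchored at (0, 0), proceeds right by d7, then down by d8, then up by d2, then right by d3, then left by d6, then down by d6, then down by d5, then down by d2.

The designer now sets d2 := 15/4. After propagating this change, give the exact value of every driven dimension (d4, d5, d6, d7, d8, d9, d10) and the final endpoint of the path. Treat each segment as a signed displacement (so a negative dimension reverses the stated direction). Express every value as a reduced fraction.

Apply edit: d2 := 15/4
  d4 = d3 + d1*3 - d2*3 = 19/4
  d5 = d3 + d4/4 = 179/16
  d6 = d1*4 = 8
  d7 = d5 + d1*3 - d3 = 115/16
  d8 = d3*2 = 20
  d9 = d3/3 = 10/3
  d10 = d3/2 = 5
Walk from origin (0, 0):
  seg 1: right by d7 = 115/16 → (115/16, 0)
  seg 2: down by d8 = 20 → (115/16, -20)
  seg 3: up by d2 = 15/4 → (115/16, -65/4)
  seg 4: right by d3 = 10 → (275/16, -65/4)
  seg 5: left by d6 = 8 → (147/16, -65/4)
  seg 6: down by d6 = 8 → (147/16, -97/4)
  seg 7: down by d5 = 179/16 → (147/16, -567/16)
  seg 8: down by d2 = 15/4 → (147/16, -627/16)

d4 = 19/4
d5 = 179/16
d6 = 8
d7 = 115/16
d8 = 20
d9 = 10/3
d10 = 5
endpoint = (147/16, -627/16)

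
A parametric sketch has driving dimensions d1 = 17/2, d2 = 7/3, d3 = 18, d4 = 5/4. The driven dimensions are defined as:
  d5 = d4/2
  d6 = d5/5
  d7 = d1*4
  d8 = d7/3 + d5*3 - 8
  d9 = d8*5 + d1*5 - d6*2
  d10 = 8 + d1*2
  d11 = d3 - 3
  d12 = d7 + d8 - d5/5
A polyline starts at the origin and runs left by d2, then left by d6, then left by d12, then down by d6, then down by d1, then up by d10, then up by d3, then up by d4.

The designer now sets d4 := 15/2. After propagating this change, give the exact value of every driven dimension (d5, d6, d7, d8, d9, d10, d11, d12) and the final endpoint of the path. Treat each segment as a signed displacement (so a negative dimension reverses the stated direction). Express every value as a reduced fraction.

Apply edit: d4 := 15/2
  d5 = d4/2 = 15/4
  d6 = d5/5 = 3/4
  d7 = d1*4 = 34
  d8 = d7/3 + d5*3 - 8 = 175/12
  d9 = d8*5 + d1*5 - d6*2 = 1367/12
  d10 = 8 + d1*2 = 25
  d11 = d3 - 3 = 15
  d12 = d7 + d8 - d5/5 = 287/6
Walk from origin (0, 0):
  seg 1: left by d2 = 7/3 → (-7/3, 0)
  seg 2: left by d6 = 3/4 → (-37/12, 0)
  seg 3: left by d12 = 287/6 → (-611/12, 0)
  seg 4: down by d6 = 3/4 → (-611/12, -3/4)
  seg 5: down by d1 = 17/2 → (-611/12, -37/4)
  seg 6: up by d10 = 25 → (-611/12, 63/4)
  seg 7: up by d3 = 18 → (-611/12, 135/4)
  seg 8: up by d4 = 15/2 → (-611/12, 165/4)

d5 = 15/4
d6 = 3/4
d7 = 34
d8 = 175/12
d9 = 1367/12
d10 = 25
d11 = 15
d12 = 287/6
endpoint = (-611/12, 165/4)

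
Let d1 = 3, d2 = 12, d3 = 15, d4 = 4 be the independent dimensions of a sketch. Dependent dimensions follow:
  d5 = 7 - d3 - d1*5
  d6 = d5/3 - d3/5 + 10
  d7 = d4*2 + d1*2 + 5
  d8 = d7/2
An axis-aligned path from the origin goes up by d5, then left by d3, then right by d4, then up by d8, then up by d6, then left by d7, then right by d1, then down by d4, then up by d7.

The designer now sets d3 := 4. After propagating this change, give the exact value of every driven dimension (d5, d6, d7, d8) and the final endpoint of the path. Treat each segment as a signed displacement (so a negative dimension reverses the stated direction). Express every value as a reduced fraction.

Apply edit: d3 := 4
  d5 = 7 - d3 - d1*5 = -12
  d6 = d5/3 - d3/5 + 10 = 26/5
  d7 = d4*2 + d1*2 + 5 = 19
  d8 = d7/2 = 19/2
Walk from origin (0, 0):
  seg 1: up by d5 = -12 → (0, -12)
  seg 2: left by d3 = 4 → (-4, -12)
  seg 3: right by d4 = 4 → (0, -12)
  seg 4: up by d8 = 19/2 → (0, -5/2)
  seg 5: up by d6 = 26/5 → (0, 27/10)
  seg 6: left by d7 = 19 → (-19, 27/10)
  seg 7: right by d1 = 3 → (-16, 27/10)
  seg 8: down by d4 = 4 → (-16, -13/10)
  seg 9: up by d7 = 19 → (-16, 177/10)

d5 = -12
d6 = 26/5
d7 = 19
d8 = 19/2
endpoint = (-16, 177/10)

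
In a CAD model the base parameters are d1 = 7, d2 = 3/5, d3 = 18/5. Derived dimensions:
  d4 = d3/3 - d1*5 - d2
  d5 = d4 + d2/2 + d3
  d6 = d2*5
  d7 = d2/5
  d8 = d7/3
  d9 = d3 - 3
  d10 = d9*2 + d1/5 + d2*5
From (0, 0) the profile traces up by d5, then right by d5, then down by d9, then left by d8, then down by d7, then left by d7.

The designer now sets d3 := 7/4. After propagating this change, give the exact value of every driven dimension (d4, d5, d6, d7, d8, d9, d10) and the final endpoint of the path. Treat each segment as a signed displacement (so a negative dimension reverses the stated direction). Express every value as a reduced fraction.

Apply edit: d3 := 7/4
  d4 = d3/3 - d1*5 - d2 = -2101/60
  d5 = d4 + d2/2 + d3 = -989/30
  d6 = d2*5 = 3
  d7 = d2/5 = 3/25
  d8 = d7/3 = 1/25
  d9 = d3 - 3 = -5/4
  d10 = d9*2 + d1/5 + d2*5 = 19/10
Walk from origin (0, 0):
  seg 1: up by d5 = -989/30 → (0, -989/30)
  seg 2: right by d5 = -989/30 → (-989/30, -989/30)
  seg 3: down by d9 = -5/4 → (-989/30, -1903/60)
  seg 4: left by d8 = 1/25 → (-4951/150, -1903/60)
  seg 5: down by d7 = 3/25 → (-4951/150, -9551/300)
  seg 6: left by d7 = 3/25 → (-4969/150, -9551/300)

d4 = -2101/60
d5 = -989/30
d6 = 3
d7 = 3/25
d8 = 1/25
d9 = -5/4
d10 = 19/10
endpoint = (-4969/150, -9551/300)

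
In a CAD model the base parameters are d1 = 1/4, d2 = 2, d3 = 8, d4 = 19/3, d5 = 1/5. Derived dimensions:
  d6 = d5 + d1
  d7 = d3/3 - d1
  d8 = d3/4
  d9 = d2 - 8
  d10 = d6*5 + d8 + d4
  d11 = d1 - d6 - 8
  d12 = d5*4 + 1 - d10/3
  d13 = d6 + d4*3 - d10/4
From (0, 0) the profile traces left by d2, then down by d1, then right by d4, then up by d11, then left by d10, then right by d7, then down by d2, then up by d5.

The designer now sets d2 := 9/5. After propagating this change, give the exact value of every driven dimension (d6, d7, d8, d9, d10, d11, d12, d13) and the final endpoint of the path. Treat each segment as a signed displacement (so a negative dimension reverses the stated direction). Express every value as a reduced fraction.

d6 = 9/20
d7 = 29/12
d8 = 2
d9 = -31/5
d10 = 127/12
d11 = -41/5
d12 = -311/180
d13 = 4033/240
endpoint = (-109/30, -201/20)

Apply edit: d2 := 9/5
  d6 = d5 + d1 = 9/20
  d7 = d3/3 - d1 = 29/12
  d8 = d3/4 = 2
  d9 = d2 - 8 = -31/5
  d10 = d6*5 + d8 + d4 = 127/12
  d11 = d1 - d6 - 8 = -41/5
  d12 = d5*4 + 1 - d10/3 = -311/180
  d13 = d6 + d4*3 - d10/4 = 4033/240
Walk from origin (0, 0):
  seg 1: left by d2 = 9/5 → (-9/5, 0)
  seg 2: down by d1 = 1/4 → (-9/5, -1/4)
  seg 3: right by d4 = 19/3 → (68/15, -1/4)
  seg 4: up by d11 = -41/5 → (68/15, -169/20)
  seg 5: left by d10 = 127/12 → (-121/20, -169/20)
  seg 6: right by d7 = 29/12 → (-109/30, -169/20)
  seg 7: down by d2 = 9/5 → (-109/30, -41/4)
  seg 8: up by d5 = 1/5 → (-109/30, -201/20)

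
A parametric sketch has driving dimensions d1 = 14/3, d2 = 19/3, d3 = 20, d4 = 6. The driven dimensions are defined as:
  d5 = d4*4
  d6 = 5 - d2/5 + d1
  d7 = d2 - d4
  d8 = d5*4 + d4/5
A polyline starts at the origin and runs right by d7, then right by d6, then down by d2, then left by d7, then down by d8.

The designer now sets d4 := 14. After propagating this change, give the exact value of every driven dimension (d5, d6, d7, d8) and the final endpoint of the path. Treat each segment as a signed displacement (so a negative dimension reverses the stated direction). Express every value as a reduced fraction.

d5 = 56
d6 = 42/5
d7 = -23/3
d8 = 1134/5
endpoint = (42/5, -3497/15)

Apply edit: d4 := 14
  d5 = d4*4 = 56
  d6 = 5 - d2/5 + d1 = 42/5
  d7 = d2 - d4 = -23/3
  d8 = d5*4 + d4/5 = 1134/5
Walk from origin (0, 0):
  seg 1: right by d7 = -23/3 → (-23/3, 0)
  seg 2: right by d6 = 42/5 → (11/15, 0)
  seg 3: down by d2 = 19/3 → (11/15, -19/3)
  seg 4: left by d7 = -23/3 → (42/5, -19/3)
  seg 5: down by d8 = 1134/5 → (42/5, -3497/15)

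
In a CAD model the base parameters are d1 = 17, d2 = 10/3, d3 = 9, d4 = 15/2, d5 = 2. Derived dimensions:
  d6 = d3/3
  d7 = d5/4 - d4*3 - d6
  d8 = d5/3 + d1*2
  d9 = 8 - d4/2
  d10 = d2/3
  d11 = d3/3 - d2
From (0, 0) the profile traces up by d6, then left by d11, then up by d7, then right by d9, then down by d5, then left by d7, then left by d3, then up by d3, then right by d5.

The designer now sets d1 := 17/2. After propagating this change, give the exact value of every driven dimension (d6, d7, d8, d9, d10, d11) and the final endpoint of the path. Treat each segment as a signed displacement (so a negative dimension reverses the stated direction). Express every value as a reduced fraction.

Apply edit: d1 := 17/2
  d6 = d3/3 = 3
  d7 = d5/4 - d4*3 - d6 = -25
  d8 = d5/3 + d1*2 = 53/3
  d9 = 8 - d4/2 = 17/4
  d10 = d2/3 = 10/9
  d11 = d3/3 - d2 = -1/3
Walk from origin (0, 0):
  seg 1: up by d6 = 3 → (0, 3)
  seg 2: left by d11 = -1/3 → (1/3, 3)
  seg 3: up by d7 = -25 → (1/3, -22)
  seg 4: right by d9 = 17/4 → (55/12, -22)
  seg 5: down by d5 = 2 → (55/12, -24)
  seg 6: left by d7 = -25 → (355/12, -24)
  seg 7: left by d3 = 9 → (247/12, -24)
  seg 8: up by d3 = 9 → (247/12, -15)
  seg 9: right by d5 = 2 → (271/12, -15)

d6 = 3
d7 = -25
d8 = 53/3
d9 = 17/4
d10 = 10/9
d11 = -1/3
endpoint = (271/12, -15)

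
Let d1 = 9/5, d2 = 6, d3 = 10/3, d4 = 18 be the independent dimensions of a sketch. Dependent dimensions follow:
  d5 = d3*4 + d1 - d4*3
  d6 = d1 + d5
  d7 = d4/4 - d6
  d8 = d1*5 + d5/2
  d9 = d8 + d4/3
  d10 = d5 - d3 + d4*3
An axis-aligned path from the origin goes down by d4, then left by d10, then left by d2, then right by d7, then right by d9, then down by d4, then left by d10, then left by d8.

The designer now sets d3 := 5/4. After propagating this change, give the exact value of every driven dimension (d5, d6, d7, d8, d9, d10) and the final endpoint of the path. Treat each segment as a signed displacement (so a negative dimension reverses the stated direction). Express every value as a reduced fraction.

Apply edit: d3 := 5/4
  d5 = d3*4 + d1 - d4*3 = -236/5
  d6 = d1 + d5 = -227/5
  d7 = d4/4 - d6 = 499/10
  d8 = d1*5 + d5/2 = -73/5
  d9 = d8 + d4/3 = -43/5
  d10 = d5 - d3 + d4*3 = 111/20
Walk from origin (0, 0):
  seg 1: down by d4 = 18 → (0, -18)
  seg 2: left by d10 = 111/20 → (-111/20, -18)
  seg 3: left by d2 = 6 → (-231/20, -18)
  seg 4: right by d7 = 499/10 → (767/20, -18)
  seg 5: right by d9 = -43/5 → (119/4, -18)
  seg 6: down by d4 = 18 → (119/4, -36)
  seg 7: left by d10 = 111/20 → (121/5, -36)
  seg 8: left by d8 = -73/5 → (194/5, -36)

d5 = -236/5
d6 = -227/5
d7 = 499/10
d8 = -73/5
d9 = -43/5
d10 = 111/20
endpoint = (194/5, -36)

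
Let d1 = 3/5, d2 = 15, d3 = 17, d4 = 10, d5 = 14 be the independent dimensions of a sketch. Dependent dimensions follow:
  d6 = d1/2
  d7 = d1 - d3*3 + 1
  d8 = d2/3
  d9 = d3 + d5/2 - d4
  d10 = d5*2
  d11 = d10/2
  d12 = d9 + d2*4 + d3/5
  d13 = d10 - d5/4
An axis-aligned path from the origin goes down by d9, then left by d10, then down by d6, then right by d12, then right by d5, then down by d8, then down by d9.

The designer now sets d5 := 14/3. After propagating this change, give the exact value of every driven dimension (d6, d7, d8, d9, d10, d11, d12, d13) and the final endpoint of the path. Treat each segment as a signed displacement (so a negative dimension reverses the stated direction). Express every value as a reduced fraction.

d6 = 3/10
d7 = -247/5
d8 = 5
d9 = 28/3
d10 = 28/3
d11 = 14/3
d12 = 1091/15
d13 = 49/6
endpoint = (1021/15, -719/30)

Apply edit: d5 := 14/3
  d6 = d1/2 = 3/10
  d7 = d1 - d3*3 + 1 = -247/5
  d8 = d2/3 = 5
  d9 = d3 + d5/2 - d4 = 28/3
  d10 = d5*2 = 28/3
  d11 = d10/2 = 14/3
  d12 = d9 + d2*4 + d3/5 = 1091/15
  d13 = d10 - d5/4 = 49/6
Walk from origin (0, 0):
  seg 1: down by d9 = 28/3 → (0, -28/3)
  seg 2: left by d10 = 28/3 → (-28/3, -28/3)
  seg 3: down by d6 = 3/10 → (-28/3, -289/30)
  seg 4: right by d12 = 1091/15 → (317/5, -289/30)
  seg 5: right by d5 = 14/3 → (1021/15, -289/30)
  seg 6: down by d8 = 5 → (1021/15, -439/30)
  seg 7: down by d9 = 28/3 → (1021/15, -719/30)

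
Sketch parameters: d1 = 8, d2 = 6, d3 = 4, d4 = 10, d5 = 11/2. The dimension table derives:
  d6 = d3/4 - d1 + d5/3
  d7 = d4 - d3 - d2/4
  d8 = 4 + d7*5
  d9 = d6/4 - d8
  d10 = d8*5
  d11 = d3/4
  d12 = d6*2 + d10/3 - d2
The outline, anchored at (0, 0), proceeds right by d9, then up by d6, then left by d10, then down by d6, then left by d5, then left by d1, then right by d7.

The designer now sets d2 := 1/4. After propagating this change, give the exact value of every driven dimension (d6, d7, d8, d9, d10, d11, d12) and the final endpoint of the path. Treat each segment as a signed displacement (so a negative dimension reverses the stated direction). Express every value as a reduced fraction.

d6 = -31/6
d7 = 95/16
d8 = 539/16
d9 = -1679/48
d10 = 2695/16
d11 = 1
d12 = 729/16
endpoint = (-10127/48, 0)

Apply edit: d2 := 1/4
  d6 = d3/4 - d1 + d5/3 = -31/6
  d7 = d4 - d3 - d2/4 = 95/16
  d8 = 4 + d7*5 = 539/16
  d9 = d6/4 - d8 = -1679/48
  d10 = d8*5 = 2695/16
  d11 = d3/4 = 1
  d12 = d6*2 + d10/3 - d2 = 729/16
Walk from origin (0, 0):
  seg 1: right by d9 = -1679/48 → (-1679/48, 0)
  seg 2: up by d6 = -31/6 → (-1679/48, -31/6)
  seg 3: left by d10 = 2695/16 → (-2441/12, -31/6)
  seg 4: down by d6 = -31/6 → (-2441/12, 0)
  seg 5: left by d5 = 11/2 → (-2507/12, 0)
  seg 6: left by d1 = 8 → (-2603/12, 0)
  seg 7: right by d7 = 95/16 → (-10127/48, 0)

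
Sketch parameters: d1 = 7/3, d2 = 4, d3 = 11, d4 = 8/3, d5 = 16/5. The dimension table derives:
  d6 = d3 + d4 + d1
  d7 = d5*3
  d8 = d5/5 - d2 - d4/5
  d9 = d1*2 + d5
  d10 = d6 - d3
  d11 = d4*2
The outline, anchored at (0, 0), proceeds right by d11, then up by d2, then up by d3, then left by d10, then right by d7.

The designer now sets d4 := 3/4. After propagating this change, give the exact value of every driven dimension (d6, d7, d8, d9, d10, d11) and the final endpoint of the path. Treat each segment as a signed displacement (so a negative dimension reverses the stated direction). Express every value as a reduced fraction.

Apply edit: d4 := 3/4
  d6 = d3 + d4 + d1 = 169/12
  d7 = d5*3 = 48/5
  d8 = d5/5 - d2 - d4/5 = -351/100
  d9 = d1*2 + d5 = 118/15
  d10 = d6 - d3 = 37/12
  d11 = d4*2 = 3/2
Walk from origin (0, 0):
  seg 1: right by d11 = 3/2 → (3/2, 0)
  seg 2: up by d2 = 4 → (3/2, 4)
  seg 3: up by d3 = 11 → (3/2, 15)
  seg 4: left by d10 = 37/12 → (-19/12, 15)
  seg 5: right by d7 = 48/5 → (481/60, 15)

d6 = 169/12
d7 = 48/5
d8 = -351/100
d9 = 118/15
d10 = 37/12
d11 = 3/2
endpoint = (481/60, 15)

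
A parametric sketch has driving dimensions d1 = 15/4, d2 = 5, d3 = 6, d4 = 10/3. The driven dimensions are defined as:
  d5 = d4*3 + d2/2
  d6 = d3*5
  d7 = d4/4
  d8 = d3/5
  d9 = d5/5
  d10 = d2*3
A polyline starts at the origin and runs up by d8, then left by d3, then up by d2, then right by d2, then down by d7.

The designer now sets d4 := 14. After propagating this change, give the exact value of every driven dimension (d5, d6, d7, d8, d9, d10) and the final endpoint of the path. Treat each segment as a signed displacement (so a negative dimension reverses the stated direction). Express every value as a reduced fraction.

d5 = 89/2
d6 = 30
d7 = 7/2
d8 = 6/5
d9 = 89/10
d10 = 15
endpoint = (-1, 27/10)

Apply edit: d4 := 14
  d5 = d4*3 + d2/2 = 89/2
  d6 = d3*5 = 30
  d7 = d4/4 = 7/2
  d8 = d3/5 = 6/5
  d9 = d5/5 = 89/10
  d10 = d2*3 = 15
Walk from origin (0, 0):
  seg 1: up by d8 = 6/5 → (0, 6/5)
  seg 2: left by d3 = 6 → (-6, 6/5)
  seg 3: up by d2 = 5 → (-6, 31/5)
  seg 4: right by d2 = 5 → (-1, 31/5)
  seg 5: down by d7 = 7/2 → (-1, 27/10)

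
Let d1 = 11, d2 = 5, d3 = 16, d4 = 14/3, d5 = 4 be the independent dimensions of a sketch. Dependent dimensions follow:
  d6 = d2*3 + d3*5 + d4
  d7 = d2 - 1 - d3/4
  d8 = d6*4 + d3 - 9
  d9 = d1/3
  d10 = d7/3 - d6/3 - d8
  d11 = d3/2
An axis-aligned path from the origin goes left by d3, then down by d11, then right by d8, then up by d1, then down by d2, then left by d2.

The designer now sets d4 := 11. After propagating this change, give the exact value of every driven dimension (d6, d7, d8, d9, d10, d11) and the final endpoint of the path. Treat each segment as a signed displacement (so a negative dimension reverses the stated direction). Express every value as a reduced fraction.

d6 = 106
d7 = 0
d8 = 431
d9 = 11/3
d10 = -1399/3
d11 = 8
endpoint = (410, -2)

Apply edit: d4 := 11
  d6 = d2*3 + d3*5 + d4 = 106
  d7 = d2 - 1 - d3/4 = 0
  d8 = d6*4 + d3 - 9 = 431
  d9 = d1/3 = 11/3
  d10 = d7/3 - d6/3 - d8 = -1399/3
  d11 = d3/2 = 8
Walk from origin (0, 0):
  seg 1: left by d3 = 16 → (-16, 0)
  seg 2: down by d11 = 8 → (-16, -8)
  seg 3: right by d8 = 431 → (415, -8)
  seg 4: up by d1 = 11 → (415, 3)
  seg 5: down by d2 = 5 → (415, -2)
  seg 6: left by d2 = 5 → (410, -2)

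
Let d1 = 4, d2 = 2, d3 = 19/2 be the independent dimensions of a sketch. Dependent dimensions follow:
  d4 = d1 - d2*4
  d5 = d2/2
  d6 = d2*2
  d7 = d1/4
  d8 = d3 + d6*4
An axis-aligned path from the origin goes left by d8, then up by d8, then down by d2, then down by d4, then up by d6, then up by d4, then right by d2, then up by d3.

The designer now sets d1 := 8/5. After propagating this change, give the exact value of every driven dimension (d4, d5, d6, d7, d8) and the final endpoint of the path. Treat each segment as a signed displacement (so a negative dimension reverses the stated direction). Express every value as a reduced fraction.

d4 = -32/5
d5 = 1
d6 = 4
d7 = 2/5
d8 = 51/2
endpoint = (-47/2, 37)

Apply edit: d1 := 8/5
  d4 = d1 - d2*4 = -32/5
  d5 = d2/2 = 1
  d6 = d2*2 = 4
  d7 = d1/4 = 2/5
  d8 = d3 + d6*4 = 51/2
Walk from origin (0, 0):
  seg 1: left by d8 = 51/2 → (-51/2, 0)
  seg 2: up by d8 = 51/2 → (-51/2, 51/2)
  seg 3: down by d2 = 2 → (-51/2, 47/2)
  seg 4: down by d4 = -32/5 → (-51/2, 299/10)
  seg 5: up by d6 = 4 → (-51/2, 339/10)
  seg 6: up by d4 = -32/5 → (-51/2, 55/2)
  seg 7: right by d2 = 2 → (-47/2, 55/2)
  seg 8: up by d3 = 19/2 → (-47/2, 37)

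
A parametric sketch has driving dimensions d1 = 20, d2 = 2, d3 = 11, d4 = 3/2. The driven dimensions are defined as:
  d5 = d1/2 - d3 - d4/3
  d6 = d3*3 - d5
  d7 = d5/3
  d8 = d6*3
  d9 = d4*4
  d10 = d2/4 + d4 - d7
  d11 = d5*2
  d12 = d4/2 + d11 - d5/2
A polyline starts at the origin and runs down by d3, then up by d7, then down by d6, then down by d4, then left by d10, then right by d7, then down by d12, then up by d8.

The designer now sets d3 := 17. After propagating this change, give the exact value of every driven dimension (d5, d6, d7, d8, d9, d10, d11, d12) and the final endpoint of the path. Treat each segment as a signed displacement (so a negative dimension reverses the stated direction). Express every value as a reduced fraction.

d5 = -15/2
d6 = 117/2
d7 = -5/2
d8 = 351/2
d9 = 6
d10 = 9/2
d11 = -15
d12 = -21/2
endpoint = (-7, 213/2)

Apply edit: d3 := 17
  d5 = d1/2 - d3 - d4/3 = -15/2
  d6 = d3*3 - d5 = 117/2
  d7 = d5/3 = -5/2
  d8 = d6*3 = 351/2
  d9 = d4*4 = 6
  d10 = d2/4 + d4 - d7 = 9/2
  d11 = d5*2 = -15
  d12 = d4/2 + d11 - d5/2 = -21/2
Walk from origin (0, 0):
  seg 1: down by d3 = 17 → (0, -17)
  seg 2: up by d7 = -5/2 → (0, -39/2)
  seg 3: down by d6 = 117/2 → (0, -78)
  seg 4: down by d4 = 3/2 → (0, -159/2)
  seg 5: left by d10 = 9/2 → (-9/2, -159/2)
  seg 6: right by d7 = -5/2 → (-7, -159/2)
  seg 7: down by d12 = -21/2 → (-7, -69)
  seg 8: up by d8 = 351/2 → (-7, 213/2)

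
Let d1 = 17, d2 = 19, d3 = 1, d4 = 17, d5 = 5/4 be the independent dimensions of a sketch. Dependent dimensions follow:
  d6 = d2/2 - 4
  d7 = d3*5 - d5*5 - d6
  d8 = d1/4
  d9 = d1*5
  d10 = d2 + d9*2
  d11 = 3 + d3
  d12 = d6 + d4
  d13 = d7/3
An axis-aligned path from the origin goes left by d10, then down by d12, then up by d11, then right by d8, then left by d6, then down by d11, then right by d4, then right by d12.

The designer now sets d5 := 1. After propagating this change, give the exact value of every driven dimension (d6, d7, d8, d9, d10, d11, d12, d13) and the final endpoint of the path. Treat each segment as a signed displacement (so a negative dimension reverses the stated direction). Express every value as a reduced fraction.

d6 = 11/2
d7 = -11/2
d8 = 17/4
d9 = 85
d10 = 189
d11 = 4
d12 = 45/2
d13 = -11/6
endpoint = (-603/4, -45/2)

Apply edit: d5 := 1
  d6 = d2/2 - 4 = 11/2
  d7 = d3*5 - d5*5 - d6 = -11/2
  d8 = d1/4 = 17/4
  d9 = d1*5 = 85
  d10 = d2 + d9*2 = 189
  d11 = 3 + d3 = 4
  d12 = d6 + d4 = 45/2
  d13 = d7/3 = -11/6
Walk from origin (0, 0):
  seg 1: left by d10 = 189 → (-189, 0)
  seg 2: down by d12 = 45/2 → (-189, -45/2)
  seg 3: up by d11 = 4 → (-189, -37/2)
  seg 4: right by d8 = 17/4 → (-739/4, -37/2)
  seg 5: left by d6 = 11/2 → (-761/4, -37/2)
  seg 6: down by d11 = 4 → (-761/4, -45/2)
  seg 7: right by d4 = 17 → (-693/4, -45/2)
  seg 8: right by d12 = 45/2 → (-603/4, -45/2)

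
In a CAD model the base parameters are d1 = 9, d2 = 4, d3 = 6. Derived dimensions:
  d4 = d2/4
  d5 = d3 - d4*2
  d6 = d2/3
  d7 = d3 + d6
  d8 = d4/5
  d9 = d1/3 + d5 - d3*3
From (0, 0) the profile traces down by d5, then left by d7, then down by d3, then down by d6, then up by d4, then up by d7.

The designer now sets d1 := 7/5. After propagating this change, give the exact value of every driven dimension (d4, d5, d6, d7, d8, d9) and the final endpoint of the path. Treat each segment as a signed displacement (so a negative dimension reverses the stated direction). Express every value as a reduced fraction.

d4 = 1
d5 = 4
d6 = 4/3
d7 = 22/3
d8 = 1/5
d9 = -203/15
endpoint = (-22/3, -3)

Apply edit: d1 := 7/5
  d4 = d2/4 = 1
  d5 = d3 - d4*2 = 4
  d6 = d2/3 = 4/3
  d7 = d3 + d6 = 22/3
  d8 = d4/5 = 1/5
  d9 = d1/3 + d5 - d3*3 = -203/15
Walk from origin (0, 0):
  seg 1: down by d5 = 4 → (0, -4)
  seg 2: left by d7 = 22/3 → (-22/3, -4)
  seg 3: down by d3 = 6 → (-22/3, -10)
  seg 4: down by d6 = 4/3 → (-22/3, -34/3)
  seg 5: up by d4 = 1 → (-22/3, -31/3)
  seg 6: up by d7 = 22/3 → (-22/3, -3)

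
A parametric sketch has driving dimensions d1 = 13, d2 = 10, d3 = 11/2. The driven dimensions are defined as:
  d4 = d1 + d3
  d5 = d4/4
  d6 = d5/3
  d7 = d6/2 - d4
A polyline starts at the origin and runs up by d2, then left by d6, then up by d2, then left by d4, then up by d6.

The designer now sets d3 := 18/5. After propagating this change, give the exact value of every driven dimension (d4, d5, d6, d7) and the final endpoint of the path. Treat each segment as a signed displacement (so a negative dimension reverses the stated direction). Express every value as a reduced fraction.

Apply edit: d3 := 18/5
  d4 = d1 + d3 = 83/5
  d5 = d4/4 = 83/20
  d6 = d5/3 = 83/60
  d7 = d6/2 - d4 = -1909/120
Walk from origin (0, 0):
  seg 1: up by d2 = 10 → (0, 10)
  seg 2: left by d6 = 83/60 → (-83/60, 10)
  seg 3: up by d2 = 10 → (-83/60, 20)
  seg 4: left by d4 = 83/5 → (-1079/60, 20)
  seg 5: up by d6 = 83/60 → (-1079/60, 1283/60)

d4 = 83/5
d5 = 83/20
d6 = 83/60
d7 = -1909/120
endpoint = (-1079/60, 1283/60)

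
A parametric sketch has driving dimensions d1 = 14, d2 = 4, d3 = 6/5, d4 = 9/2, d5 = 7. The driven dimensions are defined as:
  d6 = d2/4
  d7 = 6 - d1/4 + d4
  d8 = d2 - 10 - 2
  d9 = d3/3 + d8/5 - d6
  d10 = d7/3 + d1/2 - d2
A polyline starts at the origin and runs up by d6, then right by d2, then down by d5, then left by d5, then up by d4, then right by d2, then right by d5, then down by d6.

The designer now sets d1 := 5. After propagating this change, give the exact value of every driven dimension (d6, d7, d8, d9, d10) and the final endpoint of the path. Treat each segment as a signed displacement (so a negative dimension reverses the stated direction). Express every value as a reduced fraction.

d6 = 1
d7 = 37/4
d8 = -8
d9 = -11/5
d10 = 19/12
endpoint = (8, -5/2)

Apply edit: d1 := 5
  d6 = d2/4 = 1
  d7 = 6 - d1/4 + d4 = 37/4
  d8 = d2 - 10 - 2 = -8
  d9 = d3/3 + d8/5 - d6 = -11/5
  d10 = d7/3 + d1/2 - d2 = 19/12
Walk from origin (0, 0):
  seg 1: up by d6 = 1 → (0, 1)
  seg 2: right by d2 = 4 → (4, 1)
  seg 3: down by d5 = 7 → (4, -6)
  seg 4: left by d5 = 7 → (-3, -6)
  seg 5: up by d4 = 9/2 → (-3, -3/2)
  seg 6: right by d2 = 4 → (1, -3/2)
  seg 7: right by d5 = 7 → (8, -3/2)
  seg 8: down by d6 = 1 → (8, -5/2)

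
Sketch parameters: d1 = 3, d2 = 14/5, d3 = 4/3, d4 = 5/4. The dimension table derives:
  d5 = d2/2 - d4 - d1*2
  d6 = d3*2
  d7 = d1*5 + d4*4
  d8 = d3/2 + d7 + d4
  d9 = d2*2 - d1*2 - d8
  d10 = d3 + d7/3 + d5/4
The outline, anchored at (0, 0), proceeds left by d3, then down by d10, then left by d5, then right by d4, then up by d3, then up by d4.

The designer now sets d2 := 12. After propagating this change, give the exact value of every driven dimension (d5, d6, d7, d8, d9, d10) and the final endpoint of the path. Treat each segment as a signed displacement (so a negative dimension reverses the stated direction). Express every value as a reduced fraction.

d5 = -5/4
d6 = 8/3
d7 = 20
d8 = 263/12
d9 = -47/12
d10 = 123/16
endpoint = (7/6, -245/48)

Apply edit: d2 := 12
  d5 = d2/2 - d4 - d1*2 = -5/4
  d6 = d3*2 = 8/3
  d7 = d1*5 + d4*4 = 20
  d8 = d3/2 + d7 + d4 = 263/12
  d9 = d2*2 - d1*2 - d8 = -47/12
  d10 = d3 + d7/3 + d5/4 = 123/16
Walk from origin (0, 0):
  seg 1: left by d3 = 4/3 → (-4/3, 0)
  seg 2: down by d10 = 123/16 → (-4/3, -123/16)
  seg 3: left by d5 = -5/4 → (-1/12, -123/16)
  seg 4: right by d4 = 5/4 → (7/6, -123/16)
  seg 5: up by d3 = 4/3 → (7/6, -305/48)
  seg 6: up by d4 = 5/4 → (7/6, -245/48)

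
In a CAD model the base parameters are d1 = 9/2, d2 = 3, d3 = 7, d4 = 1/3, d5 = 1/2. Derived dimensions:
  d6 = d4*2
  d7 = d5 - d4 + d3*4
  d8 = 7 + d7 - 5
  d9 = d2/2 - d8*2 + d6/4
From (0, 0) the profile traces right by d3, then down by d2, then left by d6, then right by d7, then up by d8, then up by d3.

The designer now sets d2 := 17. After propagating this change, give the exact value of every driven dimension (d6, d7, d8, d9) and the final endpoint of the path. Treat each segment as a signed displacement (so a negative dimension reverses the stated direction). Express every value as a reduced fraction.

Apply edit: d2 := 17
  d6 = d4*2 = 2/3
  d7 = d5 - d4 + d3*4 = 169/6
  d8 = 7 + d7 - 5 = 181/6
  d9 = d2/2 - d8*2 + d6/4 = -155/3
Walk from origin (0, 0):
  seg 1: right by d3 = 7 → (7, 0)
  seg 2: down by d2 = 17 → (7, -17)
  seg 3: left by d6 = 2/3 → (19/3, -17)
  seg 4: right by d7 = 169/6 → (69/2, -17)
  seg 5: up by d8 = 181/6 → (69/2, 79/6)
  seg 6: up by d3 = 7 → (69/2, 121/6)

d6 = 2/3
d7 = 169/6
d8 = 181/6
d9 = -155/3
endpoint = (69/2, 121/6)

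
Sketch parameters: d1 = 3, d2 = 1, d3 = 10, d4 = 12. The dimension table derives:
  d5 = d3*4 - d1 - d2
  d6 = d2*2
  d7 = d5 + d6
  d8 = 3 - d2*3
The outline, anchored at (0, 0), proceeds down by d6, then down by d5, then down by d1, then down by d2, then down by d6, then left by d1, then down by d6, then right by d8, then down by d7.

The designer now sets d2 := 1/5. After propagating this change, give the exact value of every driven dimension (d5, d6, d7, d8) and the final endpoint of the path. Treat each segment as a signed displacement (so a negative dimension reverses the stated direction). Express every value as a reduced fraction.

d5 = 184/5
d6 = 2/5
d7 = 186/5
d8 = 12/5
endpoint = (-3/5, -392/5)

Apply edit: d2 := 1/5
  d5 = d3*4 - d1 - d2 = 184/5
  d6 = d2*2 = 2/5
  d7 = d5 + d6 = 186/5
  d8 = 3 - d2*3 = 12/5
Walk from origin (0, 0):
  seg 1: down by d6 = 2/5 → (0, -2/5)
  seg 2: down by d5 = 184/5 → (0, -186/5)
  seg 3: down by d1 = 3 → (0, -201/5)
  seg 4: down by d2 = 1/5 → (0, -202/5)
  seg 5: down by d6 = 2/5 → (0, -204/5)
  seg 6: left by d1 = 3 → (-3, -204/5)
  seg 7: down by d6 = 2/5 → (-3, -206/5)
  seg 8: right by d8 = 12/5 → (-3/5, -206/5)
  seg 9: down by d7 = 186/5 → (-3/5, -392/5)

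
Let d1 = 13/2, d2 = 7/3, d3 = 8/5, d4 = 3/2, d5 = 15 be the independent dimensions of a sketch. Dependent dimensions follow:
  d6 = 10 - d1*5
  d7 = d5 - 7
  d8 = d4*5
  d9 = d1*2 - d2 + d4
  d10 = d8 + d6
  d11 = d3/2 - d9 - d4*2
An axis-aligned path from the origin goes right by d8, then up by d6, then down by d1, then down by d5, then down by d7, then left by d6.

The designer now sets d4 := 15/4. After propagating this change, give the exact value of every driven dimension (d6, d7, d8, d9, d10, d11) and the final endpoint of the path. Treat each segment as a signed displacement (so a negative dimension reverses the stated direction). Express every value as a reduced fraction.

d6 = -45/2
d7 = 8
d8 = 75/4
d9 = 173/12
d10 = -15/4
d11 = -1267/60
endpoint = (165/4, -52)

Apply edit: d4 := 15/4
  d6 = 10 - d1*5 = -45/2
  d7 = d5 - 7 = 8
  d8 = d4*5 = 75/4
  d9 = d1*2 - d2 + d4 = 173/12
  d10 = d8 + d6 = -15/4
  d11 = d3/2 - d9 - d4*2 = -1267/60
Walk from origin (0, 0):
  seg 1: right by d8 = 75/4 → (75/4, 0)
  seg 2: up by d6 = -45/2 → (75/4, -45/2)
  seg 3: down by d1 = 13/2 → (75/4, -29)
  seg 4: down by d5 = 15 → (75/4, -44)
  seg 5: down by d7 = 8 → (75/4, -52)
  seg 6: left by d6 = -45/2 → (165/4, -52)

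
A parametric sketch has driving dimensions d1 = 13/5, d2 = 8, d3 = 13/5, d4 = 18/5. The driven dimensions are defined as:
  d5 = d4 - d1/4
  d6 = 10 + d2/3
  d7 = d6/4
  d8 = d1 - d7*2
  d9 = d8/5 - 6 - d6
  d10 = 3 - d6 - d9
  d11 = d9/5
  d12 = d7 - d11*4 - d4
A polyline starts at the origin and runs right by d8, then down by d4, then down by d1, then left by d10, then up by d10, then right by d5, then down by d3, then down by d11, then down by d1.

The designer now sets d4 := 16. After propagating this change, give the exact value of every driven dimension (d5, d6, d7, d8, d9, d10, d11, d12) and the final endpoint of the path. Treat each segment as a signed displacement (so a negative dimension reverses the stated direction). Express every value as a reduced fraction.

Apply edit: d4 := 16
  d5 = d4 - d1/4 = 307/20
  d6 = 10 + d2/3 = 38/3
  d7 = d6/4 = 19/6
  d8 = d1 - d7*2 = -56/15
  d9 = d8/5 - 6 - d6 = -1456/75
  d10 = 3 - d6 - d9 = 731/75
  d11 = d9/5 = -1456/375
  d12 = d7 - d11*4 - d4 = 2023/750
Walk from origin (0, 0):
  seg 1: right by d8 = -56/15 → (-56/15, 0)
  seg 2: down by d4 = 16 → (-56/15, -16)
  seg 3: down by d1 = 13/5 → (-56/15, -93/5)
  seg 4: left by d10 = 731/75 → (-337/25, -93/5)
  seg 5: up by d10 = 731/75 → (-337/25, -664/75)
  seg 6: right by d5 = 307/20 → (187/100, -664/75)
  seg 7: down by d3 = 13/5 → (187/100, -859/75)
  seg 8: down by d11 = -1456/375 → (187/100, -2839/375)
  seg 9: down by d1 = 13/5 → (187/100, -3814/375)

d5 = 307/20
d6 = 38/3
d7 = 19/6
d8 = -56/15
d9 = -1456/75
d10 = 731/75
d11 = -1456/375
d12 = 2023/750
endpoint = (187/100, -3814/375)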